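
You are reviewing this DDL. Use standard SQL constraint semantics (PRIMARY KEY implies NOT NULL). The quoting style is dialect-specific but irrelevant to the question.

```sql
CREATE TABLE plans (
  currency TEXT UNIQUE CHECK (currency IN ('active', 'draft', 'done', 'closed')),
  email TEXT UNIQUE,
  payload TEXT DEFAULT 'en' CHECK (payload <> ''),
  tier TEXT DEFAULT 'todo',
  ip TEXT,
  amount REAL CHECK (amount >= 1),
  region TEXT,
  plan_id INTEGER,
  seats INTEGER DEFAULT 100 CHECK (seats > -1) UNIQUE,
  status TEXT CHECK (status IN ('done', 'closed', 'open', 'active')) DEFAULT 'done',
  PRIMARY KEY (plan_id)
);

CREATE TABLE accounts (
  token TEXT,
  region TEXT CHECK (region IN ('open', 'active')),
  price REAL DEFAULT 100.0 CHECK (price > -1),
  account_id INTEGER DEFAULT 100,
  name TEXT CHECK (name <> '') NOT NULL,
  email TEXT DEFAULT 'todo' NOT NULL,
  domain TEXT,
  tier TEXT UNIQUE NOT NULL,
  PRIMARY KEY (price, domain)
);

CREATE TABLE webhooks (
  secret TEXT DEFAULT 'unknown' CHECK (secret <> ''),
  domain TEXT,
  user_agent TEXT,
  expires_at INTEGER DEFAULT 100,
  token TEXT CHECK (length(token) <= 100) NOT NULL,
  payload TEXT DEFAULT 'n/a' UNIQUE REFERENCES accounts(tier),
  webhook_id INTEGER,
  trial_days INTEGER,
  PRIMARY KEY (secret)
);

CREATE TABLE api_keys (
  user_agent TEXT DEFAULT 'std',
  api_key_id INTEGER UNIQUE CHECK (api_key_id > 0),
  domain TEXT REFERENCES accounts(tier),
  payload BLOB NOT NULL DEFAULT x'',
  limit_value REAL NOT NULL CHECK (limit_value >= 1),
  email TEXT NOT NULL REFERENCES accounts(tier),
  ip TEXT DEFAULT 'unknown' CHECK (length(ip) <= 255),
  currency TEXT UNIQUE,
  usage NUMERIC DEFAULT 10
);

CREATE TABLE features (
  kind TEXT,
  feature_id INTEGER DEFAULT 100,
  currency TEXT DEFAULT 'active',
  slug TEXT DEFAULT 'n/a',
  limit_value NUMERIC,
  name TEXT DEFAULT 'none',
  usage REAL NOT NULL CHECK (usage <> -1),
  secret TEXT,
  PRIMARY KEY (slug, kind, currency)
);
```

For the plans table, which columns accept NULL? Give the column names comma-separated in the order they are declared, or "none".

- currency: CHECK does not forbid NULL (a CHECK constraint passes when its expression is NULL) → nullable.
- email: UNIQUE does not imply NOT NULL → nullable.
- payload: CHECK does not forbid NULL (a CHECK constraint passes when its expression is NULL) → nullable.
- tier: DEFAULT only fills an omitted column; an explicit NULL is still allowed → nullable.
- ip: no NOT NULL constraint applies → nullable.
- amount: CHECK does not forbid NULL (a CHECK constraint passes when its expression is NULL) → nullable.
- region: no NOT NULL constraint applies → nullable.
- plan_id: part of the PRIMARY KEY, which implies NOT NULL → not nullable.
- seats: CHECK does not forbid NULL (a CHECK constraint passes when its expression is NULL) → nullable.
- status: CHECK does not forbid NULL (a CHECK constraint passes when its expression is NULL) → nullable.

currency, email, payload, tier, ip, amount, region, seats, status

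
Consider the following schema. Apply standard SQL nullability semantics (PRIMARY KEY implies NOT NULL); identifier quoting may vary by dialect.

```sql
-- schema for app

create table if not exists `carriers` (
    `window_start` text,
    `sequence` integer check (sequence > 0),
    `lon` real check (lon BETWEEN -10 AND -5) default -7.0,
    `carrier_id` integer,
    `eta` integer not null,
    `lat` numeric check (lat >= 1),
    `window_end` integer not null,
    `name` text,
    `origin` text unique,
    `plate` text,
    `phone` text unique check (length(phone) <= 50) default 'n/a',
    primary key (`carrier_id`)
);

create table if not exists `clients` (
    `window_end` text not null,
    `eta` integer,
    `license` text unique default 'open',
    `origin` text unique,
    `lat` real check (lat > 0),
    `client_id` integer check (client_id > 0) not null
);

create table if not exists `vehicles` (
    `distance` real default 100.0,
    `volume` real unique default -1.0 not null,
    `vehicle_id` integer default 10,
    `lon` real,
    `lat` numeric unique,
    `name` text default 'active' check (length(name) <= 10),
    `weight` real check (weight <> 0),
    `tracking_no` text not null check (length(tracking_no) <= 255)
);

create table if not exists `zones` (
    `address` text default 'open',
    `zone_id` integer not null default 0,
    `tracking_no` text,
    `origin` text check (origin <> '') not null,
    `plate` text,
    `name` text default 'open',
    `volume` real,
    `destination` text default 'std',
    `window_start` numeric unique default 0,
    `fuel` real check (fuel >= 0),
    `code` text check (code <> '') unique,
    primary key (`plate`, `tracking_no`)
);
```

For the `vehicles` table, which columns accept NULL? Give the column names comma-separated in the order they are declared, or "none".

distance, vehicle_id, lon, lat, name, weight

- distance: DEFAULT only fills an omitted column; an explicit NULL is still allowed → nullable.
- volume: declared NOT NULL → not nullable.
- vehicle_id: DEFAULT only fills an omitted column; an explicit NULL is still allowed → nullable.
- lon: no NOT NULL constraint applies → nullable.
- lat: UNIQUE does not imply NOT NULL → nullable.
- name: CHECK does not forbid NULL (a CHECK constraint passes when its expression is NULL) → nullable.
- weight: CHECK does not forbid NULL (a CHECK constraint passes when its expression is NULL) → nullable.
- tracking_no: declared NOT NULL → not nullable.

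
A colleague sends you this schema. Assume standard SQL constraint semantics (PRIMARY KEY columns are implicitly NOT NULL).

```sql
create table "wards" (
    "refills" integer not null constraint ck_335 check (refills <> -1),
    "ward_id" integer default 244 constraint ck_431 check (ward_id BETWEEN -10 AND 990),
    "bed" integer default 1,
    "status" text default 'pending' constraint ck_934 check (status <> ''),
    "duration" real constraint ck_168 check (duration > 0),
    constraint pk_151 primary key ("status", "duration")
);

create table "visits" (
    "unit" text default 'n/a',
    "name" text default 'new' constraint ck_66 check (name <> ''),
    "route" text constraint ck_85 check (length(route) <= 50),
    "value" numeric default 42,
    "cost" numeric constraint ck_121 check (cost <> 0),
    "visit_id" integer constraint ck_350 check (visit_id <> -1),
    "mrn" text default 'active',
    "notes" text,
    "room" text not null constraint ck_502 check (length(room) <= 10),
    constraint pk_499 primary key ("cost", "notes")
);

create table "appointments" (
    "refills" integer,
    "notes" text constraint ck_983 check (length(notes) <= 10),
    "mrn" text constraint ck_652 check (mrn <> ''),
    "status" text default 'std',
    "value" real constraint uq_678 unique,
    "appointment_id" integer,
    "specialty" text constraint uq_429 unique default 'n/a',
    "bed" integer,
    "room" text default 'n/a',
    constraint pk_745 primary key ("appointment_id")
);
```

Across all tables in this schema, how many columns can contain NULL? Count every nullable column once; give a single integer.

wards: 2 nullable (ward_id, bed — PK (status, duration) and explicit NOT NULL columns excluded).
visits: 6 nullable (unit, name, route, value, visit_id, mrn — PK (cost, notes) and explicit NOT NULL columns excluded).
appointments: 8 nullable (refills, notes, mrn, status, value, specialty, bed, room — PK (appointment_id) and explicit NOT NULL columns excluded).
Total: 2 + 6 + 8 = 16.

16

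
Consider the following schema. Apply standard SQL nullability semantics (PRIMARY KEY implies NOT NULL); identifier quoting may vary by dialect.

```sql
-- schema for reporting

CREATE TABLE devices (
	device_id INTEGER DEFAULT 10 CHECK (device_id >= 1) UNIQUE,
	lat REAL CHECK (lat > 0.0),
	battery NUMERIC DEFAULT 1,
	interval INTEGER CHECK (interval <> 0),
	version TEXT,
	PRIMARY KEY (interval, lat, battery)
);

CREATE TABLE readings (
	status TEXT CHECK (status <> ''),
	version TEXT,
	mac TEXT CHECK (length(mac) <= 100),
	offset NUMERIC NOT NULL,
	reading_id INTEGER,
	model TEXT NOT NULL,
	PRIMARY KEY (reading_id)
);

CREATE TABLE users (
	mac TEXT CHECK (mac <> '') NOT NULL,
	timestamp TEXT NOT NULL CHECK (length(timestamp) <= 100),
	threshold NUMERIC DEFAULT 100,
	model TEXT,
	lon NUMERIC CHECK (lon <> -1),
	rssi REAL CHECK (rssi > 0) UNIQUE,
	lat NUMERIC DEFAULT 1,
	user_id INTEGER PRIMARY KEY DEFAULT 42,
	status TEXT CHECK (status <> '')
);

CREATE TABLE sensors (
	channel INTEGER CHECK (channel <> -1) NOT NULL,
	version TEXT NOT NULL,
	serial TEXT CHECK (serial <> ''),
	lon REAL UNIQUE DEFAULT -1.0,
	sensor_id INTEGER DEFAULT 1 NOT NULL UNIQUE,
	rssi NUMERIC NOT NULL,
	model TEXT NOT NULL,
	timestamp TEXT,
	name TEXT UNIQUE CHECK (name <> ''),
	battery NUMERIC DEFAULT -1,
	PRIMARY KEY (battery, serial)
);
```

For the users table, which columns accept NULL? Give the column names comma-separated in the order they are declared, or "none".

- mac: declared NOT NULL → not nullable.
- timestamp: declared NOT NULL → not nullable.
- threshold: DEFAULT only fills an omitted column; an explicit NULL is still allowed → nullable.
- model: no NOT NULL constraint applies → nullable.
- lon: CHECK does not forbid NULL (a CHECK constraint passes when its expression is NULL) → nullable.
- rssi: CHECK does not forbid NULL (a CHECK constraint passes when its expression is NULL) → nullable.
- lat: DEFAULT only fills an omitted column; an explicit NULL is still allowed → nullable.
- user_id: part of the PRIMARY KEY, which implies NOT NULL → not nullable.
- status: CHECK does not forbid NULL (a CHECK constraint passes when its expression is NULL) → nullable.

threshold, model, lon, rssi, lat, status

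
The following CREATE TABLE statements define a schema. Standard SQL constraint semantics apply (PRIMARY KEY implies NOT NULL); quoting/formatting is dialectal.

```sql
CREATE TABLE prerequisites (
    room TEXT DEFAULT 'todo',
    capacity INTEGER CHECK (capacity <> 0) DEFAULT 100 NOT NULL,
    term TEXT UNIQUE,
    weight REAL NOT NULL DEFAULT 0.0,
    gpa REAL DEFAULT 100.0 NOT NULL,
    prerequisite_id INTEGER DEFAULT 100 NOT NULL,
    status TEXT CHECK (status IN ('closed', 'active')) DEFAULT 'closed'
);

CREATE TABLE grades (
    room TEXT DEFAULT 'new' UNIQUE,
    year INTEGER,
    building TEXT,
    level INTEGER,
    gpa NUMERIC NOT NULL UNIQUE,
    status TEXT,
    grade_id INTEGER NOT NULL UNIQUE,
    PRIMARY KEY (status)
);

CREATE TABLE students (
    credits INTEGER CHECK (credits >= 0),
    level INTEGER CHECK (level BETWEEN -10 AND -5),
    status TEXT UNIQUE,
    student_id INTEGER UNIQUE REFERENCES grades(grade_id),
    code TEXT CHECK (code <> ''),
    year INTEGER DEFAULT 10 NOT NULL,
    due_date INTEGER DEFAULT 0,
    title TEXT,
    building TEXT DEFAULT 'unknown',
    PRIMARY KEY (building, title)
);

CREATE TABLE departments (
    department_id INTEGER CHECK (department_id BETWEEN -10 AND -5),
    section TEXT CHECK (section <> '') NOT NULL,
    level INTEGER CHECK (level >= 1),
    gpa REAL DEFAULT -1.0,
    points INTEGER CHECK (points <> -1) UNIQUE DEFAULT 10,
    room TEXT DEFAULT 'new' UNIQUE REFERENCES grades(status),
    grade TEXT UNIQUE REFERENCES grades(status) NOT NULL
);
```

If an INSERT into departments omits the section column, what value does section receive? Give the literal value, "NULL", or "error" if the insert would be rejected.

error

section has no DEFAULT clause.
Omitting it would insert NULL, but it is declared NOT NULL, so the INSERT fails.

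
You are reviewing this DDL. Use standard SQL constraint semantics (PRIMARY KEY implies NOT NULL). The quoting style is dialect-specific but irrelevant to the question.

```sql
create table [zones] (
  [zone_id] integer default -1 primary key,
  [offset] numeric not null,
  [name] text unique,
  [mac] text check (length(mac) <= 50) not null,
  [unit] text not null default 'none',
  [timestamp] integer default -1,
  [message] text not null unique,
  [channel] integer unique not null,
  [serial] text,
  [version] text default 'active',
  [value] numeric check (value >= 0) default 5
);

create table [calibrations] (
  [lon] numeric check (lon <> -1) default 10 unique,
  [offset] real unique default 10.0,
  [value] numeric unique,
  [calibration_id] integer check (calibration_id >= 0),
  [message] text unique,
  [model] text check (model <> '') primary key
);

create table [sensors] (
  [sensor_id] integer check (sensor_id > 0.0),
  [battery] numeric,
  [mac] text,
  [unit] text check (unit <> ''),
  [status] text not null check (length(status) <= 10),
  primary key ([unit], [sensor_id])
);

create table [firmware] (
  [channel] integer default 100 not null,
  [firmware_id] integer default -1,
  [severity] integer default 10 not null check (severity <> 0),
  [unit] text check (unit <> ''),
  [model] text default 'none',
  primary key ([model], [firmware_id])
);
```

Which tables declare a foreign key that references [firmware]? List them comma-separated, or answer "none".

none

No REFERENCES clause anywhere in the schema names firmware.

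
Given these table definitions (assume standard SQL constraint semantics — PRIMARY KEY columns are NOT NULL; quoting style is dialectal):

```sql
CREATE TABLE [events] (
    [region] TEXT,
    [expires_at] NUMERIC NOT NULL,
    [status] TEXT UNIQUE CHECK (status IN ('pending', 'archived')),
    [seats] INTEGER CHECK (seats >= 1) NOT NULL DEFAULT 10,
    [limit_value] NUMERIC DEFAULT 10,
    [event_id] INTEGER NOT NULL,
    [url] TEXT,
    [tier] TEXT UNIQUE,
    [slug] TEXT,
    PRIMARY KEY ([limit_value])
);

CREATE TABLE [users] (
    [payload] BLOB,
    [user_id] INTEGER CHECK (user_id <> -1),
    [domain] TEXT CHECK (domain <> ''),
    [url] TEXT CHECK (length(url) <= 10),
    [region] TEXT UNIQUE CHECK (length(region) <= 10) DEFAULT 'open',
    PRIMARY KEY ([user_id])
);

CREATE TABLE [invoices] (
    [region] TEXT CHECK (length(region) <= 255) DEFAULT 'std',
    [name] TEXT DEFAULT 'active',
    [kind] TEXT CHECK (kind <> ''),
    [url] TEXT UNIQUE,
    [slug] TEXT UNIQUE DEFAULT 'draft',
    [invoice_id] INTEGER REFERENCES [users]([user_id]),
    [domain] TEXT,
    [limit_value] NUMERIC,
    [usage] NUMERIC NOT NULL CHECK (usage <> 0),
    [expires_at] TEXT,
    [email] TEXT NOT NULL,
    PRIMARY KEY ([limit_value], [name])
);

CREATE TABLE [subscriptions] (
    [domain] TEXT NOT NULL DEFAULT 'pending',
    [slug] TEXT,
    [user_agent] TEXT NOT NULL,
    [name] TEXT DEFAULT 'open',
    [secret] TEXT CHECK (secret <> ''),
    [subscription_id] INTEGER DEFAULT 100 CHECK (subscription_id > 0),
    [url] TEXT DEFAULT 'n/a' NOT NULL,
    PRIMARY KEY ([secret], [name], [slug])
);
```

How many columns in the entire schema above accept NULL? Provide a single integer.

17

events: 5 nullable (region, status, url, tier, slug — PK (limit_value) and explicit NOT NULL columns excluded).
users: 4 nullable (payload, domain, url, region — PK (user_id) and explicit NOT NULL columns excluded).
invoices: 7 nullable (region, kind, url, slug, invoice_id, domain, expires_at — PK (limit_value, name) and explicit NOT NULL columns excluded).
subscriptions: 1 nullable (subscription_id — PK (secret, name, slug) and explicit NOT NULL columns excluded).
Total: 5 + 4 + 7 + 1 = 17.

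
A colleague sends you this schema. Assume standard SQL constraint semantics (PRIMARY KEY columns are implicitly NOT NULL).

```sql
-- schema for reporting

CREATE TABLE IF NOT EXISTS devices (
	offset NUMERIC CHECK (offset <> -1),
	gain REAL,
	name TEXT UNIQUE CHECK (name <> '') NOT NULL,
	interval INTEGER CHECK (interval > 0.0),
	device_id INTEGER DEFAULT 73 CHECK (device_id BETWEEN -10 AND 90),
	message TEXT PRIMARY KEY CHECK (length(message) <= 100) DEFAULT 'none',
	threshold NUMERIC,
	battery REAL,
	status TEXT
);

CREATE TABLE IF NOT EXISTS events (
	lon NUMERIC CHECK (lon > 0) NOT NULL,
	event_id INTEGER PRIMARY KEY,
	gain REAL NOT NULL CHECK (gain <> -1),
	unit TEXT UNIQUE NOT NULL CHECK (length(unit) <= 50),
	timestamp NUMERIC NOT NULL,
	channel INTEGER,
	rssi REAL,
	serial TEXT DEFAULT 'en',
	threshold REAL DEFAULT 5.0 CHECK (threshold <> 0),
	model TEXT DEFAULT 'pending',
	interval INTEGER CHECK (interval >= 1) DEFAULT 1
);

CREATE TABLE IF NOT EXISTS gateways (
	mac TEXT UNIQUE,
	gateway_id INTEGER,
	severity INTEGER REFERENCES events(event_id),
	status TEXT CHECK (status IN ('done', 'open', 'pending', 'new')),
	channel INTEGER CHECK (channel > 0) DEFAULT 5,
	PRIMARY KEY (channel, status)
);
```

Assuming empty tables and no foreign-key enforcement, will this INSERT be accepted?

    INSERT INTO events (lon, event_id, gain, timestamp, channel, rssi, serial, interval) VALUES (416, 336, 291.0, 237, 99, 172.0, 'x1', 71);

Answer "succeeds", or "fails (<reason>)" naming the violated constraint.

fails (NOT NULL on unit)

unit is omitted from the column list and has no DEFAULT, so it would receive NULL.
But unit is declared NOT NULL.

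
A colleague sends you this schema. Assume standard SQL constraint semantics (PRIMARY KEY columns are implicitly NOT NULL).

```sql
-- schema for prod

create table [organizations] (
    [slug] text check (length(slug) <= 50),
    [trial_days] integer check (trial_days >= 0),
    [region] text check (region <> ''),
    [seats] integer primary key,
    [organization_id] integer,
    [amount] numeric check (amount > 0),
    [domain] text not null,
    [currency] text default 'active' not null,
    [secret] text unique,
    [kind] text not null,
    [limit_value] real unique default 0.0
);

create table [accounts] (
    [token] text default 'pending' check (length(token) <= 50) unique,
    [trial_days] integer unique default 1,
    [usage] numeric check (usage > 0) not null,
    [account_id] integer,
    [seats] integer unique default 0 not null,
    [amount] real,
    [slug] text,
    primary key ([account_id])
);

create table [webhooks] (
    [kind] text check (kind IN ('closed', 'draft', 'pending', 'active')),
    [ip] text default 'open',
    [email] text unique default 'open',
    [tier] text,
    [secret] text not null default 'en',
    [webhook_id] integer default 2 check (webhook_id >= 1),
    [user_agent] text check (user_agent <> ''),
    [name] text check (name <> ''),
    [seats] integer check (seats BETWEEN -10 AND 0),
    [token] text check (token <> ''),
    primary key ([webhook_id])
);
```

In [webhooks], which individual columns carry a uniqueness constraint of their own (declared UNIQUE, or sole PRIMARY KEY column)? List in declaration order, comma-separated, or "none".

email, webhook_id

- kind: no UNIQUE or single-column PK constraint.
- ip: no UNIQUE or single-column PK constraint.
- email: declared UNIQUE → unique.
- tier: no UNIQUE or single-column PK constraint.
- secret: no UNIQUE or single-column PK constraint.
- webhook_id: single-column PRIMARY KEY → unique.
- user_agent: no UNIQUE or single-column PK constraint.
- name: no UNIQUE or single-column PK constraint.
- seats: no UNIQUE or single-column PK constraint.
- token: no UNIQUE or single-column PK constraint.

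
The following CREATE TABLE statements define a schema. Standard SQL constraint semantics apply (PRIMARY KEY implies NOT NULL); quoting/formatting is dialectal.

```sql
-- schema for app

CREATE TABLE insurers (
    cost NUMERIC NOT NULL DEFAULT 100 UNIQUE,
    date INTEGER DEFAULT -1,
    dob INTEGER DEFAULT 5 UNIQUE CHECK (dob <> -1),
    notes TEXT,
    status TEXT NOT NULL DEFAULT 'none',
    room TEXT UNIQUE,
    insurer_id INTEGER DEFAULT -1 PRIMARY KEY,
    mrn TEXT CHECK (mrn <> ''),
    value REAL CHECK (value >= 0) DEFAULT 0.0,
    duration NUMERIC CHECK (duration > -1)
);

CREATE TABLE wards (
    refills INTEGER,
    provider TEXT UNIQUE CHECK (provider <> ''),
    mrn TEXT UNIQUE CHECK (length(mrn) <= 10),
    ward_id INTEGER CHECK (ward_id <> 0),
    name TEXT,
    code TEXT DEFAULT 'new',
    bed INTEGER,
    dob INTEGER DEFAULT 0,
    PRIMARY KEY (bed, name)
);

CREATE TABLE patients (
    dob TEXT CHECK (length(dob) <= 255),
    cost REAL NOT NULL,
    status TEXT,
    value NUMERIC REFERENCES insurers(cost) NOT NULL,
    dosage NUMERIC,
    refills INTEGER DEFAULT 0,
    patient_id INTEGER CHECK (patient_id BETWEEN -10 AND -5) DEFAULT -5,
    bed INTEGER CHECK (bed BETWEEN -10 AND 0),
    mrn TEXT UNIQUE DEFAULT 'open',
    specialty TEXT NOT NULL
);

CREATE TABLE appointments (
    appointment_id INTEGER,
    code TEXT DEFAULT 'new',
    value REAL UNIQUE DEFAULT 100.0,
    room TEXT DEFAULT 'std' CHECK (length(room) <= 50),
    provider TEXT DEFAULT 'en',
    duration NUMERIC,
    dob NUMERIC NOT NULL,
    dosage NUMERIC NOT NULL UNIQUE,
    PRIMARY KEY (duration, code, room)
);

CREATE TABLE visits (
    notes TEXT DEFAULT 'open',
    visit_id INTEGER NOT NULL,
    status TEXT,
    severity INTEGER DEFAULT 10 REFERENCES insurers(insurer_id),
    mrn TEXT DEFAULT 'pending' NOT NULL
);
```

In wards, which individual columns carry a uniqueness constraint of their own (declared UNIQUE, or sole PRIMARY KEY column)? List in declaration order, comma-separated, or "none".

- refills: no UNIQUE or single-column PK constraint.
- provider: declared UNIQUE → unique.
- mrn: declared UNIQUE → unique.
- ward_id: no UNIQUE or single-column PK constraint.
- name: part of a composite PRIMARY KEY — only the tuple is unique, not this column on its own.
- code: no UNIQUE or single-column PK constraint.
- bed: part of a composite PRIMARY KEY — only the tuple is unique, not this column on its own.
- dob: no UNIQUE or single-column PK constraint.

provider, mrn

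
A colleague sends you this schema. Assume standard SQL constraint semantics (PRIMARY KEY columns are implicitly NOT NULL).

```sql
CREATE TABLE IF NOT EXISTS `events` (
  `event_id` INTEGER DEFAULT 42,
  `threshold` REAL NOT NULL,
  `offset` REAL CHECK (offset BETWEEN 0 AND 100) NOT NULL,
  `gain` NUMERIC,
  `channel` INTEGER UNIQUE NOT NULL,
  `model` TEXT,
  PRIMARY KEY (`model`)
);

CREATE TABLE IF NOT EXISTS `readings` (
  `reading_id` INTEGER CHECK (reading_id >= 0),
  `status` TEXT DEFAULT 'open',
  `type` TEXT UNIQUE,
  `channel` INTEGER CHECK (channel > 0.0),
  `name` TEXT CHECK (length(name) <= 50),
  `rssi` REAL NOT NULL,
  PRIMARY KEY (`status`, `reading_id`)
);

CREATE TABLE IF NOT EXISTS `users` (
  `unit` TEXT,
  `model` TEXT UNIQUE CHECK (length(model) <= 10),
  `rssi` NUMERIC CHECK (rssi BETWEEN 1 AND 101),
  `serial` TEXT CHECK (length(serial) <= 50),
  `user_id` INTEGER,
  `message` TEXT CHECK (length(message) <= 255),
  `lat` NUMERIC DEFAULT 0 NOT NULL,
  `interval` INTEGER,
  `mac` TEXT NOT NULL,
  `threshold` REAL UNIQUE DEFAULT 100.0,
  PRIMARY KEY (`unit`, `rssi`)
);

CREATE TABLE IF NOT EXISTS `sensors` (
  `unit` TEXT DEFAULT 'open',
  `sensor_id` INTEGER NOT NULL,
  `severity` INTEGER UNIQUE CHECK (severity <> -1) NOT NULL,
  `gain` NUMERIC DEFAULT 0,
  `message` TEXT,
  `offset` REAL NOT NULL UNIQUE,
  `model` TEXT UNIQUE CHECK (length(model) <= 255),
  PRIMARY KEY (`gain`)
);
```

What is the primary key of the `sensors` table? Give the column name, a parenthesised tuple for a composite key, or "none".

gain

gain is declared PRIMARY KEY as a table-level PRIMARY KEY clause.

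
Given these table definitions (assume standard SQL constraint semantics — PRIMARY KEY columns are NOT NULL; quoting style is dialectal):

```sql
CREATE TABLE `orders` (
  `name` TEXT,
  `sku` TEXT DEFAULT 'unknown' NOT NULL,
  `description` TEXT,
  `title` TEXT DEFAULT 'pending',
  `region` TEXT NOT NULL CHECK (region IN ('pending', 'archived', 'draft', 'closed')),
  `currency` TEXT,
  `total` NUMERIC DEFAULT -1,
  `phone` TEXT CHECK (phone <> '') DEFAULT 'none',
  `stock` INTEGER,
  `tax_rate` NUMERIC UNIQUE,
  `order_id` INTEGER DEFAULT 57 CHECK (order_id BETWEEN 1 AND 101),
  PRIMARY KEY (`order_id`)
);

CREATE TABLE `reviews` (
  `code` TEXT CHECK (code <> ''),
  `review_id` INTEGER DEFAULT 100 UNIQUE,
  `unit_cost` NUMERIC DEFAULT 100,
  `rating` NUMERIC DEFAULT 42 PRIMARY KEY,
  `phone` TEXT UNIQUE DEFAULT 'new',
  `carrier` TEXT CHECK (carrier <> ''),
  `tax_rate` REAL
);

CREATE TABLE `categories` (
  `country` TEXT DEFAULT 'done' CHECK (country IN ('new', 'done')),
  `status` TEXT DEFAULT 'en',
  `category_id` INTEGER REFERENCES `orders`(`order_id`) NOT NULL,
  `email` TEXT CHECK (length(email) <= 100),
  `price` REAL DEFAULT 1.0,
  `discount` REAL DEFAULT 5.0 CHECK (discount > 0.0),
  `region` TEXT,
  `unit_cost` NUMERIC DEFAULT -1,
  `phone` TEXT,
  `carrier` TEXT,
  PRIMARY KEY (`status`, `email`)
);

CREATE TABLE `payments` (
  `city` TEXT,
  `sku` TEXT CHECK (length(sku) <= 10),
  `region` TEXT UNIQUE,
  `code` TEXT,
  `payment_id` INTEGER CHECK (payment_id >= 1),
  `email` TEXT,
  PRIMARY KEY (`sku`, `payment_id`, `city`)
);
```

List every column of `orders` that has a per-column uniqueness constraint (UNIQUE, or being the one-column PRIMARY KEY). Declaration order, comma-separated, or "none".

- name: no UNIQUE or single-column PK constraint.
- sku: no UNIQUE or single-column PK constraint.
- description: no UNIQUE or single-column PK constraint.
- title: no UNIQUE or single-column PK constraint.
- region: no UNIQUE or single-column PK constraint.
- currency: no UNIQUE or single-column PK constraint.
- total: no UNIQUE or single-column PK constraint.
- phone: no UNIQUE or single-column PK constraint.
- stock: no UNIQUE or single-column PK constraint.
- tax_rate: declared UNIQUE → unique.
- order_id: single-column PRIMARY KEY → unique.

tax_rate, order_id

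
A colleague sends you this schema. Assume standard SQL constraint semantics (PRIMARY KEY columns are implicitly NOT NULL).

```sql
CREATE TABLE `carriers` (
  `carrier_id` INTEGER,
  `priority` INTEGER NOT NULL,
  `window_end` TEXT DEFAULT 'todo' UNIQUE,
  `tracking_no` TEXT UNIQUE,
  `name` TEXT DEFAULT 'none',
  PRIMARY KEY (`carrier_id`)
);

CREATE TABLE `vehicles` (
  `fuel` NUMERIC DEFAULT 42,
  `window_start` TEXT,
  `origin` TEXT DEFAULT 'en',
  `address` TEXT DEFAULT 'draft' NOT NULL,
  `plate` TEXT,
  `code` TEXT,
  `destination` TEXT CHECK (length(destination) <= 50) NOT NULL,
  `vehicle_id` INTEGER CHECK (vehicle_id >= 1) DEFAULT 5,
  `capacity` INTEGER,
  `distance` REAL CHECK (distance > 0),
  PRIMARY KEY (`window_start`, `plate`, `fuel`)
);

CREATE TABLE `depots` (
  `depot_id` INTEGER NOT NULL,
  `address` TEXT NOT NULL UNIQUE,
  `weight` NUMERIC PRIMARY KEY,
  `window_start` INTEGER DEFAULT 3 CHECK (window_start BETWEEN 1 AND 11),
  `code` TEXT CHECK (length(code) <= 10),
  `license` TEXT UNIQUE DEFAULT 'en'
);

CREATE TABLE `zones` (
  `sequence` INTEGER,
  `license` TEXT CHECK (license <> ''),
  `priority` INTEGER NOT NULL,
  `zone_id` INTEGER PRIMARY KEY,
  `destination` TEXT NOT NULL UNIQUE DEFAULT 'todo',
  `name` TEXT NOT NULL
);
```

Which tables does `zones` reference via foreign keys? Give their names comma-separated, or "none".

none

No column in zones has a REFERENCES clause.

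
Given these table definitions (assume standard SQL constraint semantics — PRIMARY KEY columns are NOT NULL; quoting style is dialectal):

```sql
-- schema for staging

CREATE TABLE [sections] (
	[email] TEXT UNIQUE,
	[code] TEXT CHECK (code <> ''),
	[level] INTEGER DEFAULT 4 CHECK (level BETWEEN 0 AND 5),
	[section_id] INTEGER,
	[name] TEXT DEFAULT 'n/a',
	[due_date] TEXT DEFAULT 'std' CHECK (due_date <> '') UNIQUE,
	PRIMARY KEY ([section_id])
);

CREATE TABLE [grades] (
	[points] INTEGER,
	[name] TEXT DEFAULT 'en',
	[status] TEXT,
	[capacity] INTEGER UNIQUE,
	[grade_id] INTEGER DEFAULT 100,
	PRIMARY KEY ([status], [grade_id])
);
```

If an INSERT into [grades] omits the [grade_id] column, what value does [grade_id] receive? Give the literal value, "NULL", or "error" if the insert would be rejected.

100

grade_id has an explicit DEFAULT 100.
When the column is omitted from an INSERT, that default is used.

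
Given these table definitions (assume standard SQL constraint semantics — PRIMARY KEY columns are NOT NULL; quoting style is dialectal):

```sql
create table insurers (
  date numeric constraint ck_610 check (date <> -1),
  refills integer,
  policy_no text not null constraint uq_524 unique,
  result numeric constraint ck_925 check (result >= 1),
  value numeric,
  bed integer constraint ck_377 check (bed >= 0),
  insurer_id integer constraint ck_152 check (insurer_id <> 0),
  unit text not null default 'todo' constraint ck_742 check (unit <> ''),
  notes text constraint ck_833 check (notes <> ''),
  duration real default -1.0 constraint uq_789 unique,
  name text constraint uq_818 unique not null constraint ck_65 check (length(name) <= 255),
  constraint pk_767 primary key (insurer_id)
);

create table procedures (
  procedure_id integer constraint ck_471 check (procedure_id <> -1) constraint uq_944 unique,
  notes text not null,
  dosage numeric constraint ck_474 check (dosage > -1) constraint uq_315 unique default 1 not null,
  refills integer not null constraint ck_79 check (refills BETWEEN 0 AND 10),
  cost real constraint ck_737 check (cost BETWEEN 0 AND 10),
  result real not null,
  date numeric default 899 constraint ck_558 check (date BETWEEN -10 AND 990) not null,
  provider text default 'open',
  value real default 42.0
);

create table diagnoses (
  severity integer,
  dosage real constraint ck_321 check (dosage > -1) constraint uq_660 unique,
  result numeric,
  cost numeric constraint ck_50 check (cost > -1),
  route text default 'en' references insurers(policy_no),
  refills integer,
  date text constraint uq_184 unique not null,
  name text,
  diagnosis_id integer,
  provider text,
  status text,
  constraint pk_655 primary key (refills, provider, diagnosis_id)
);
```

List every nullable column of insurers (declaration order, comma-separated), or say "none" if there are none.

- date: CHECK does not forbid NULL (a CHECK constraint passes when its expression is NULL) → nullable.
- refills: no NOT NULL constraint applies → nullable.
- policy_no: declared NOT NULL → not nullable.
- result: CHECK does not forbid NULL (a CHECK constraint passes when its expression is NULL) → nullable.
- value: no NOT NULL constraint applies → nullable.
- bed: CHECK does not forbid NULL (a CHECK constraint passes when its expression is NULL) → nullable.
- insurer_id: part of the PRIMARY KEY, which implies NOT NULL → not nullable.
- unit: declared NOT NULL → not nullable.
- notes: CHECK does not forbid NULL (a CHECK constraint passes when its expression is NULL) → nullable.
- duration: UNIQUE does not imply NOT NULL → nullable.
- name: declared NOT NULL → not nullable.

date, refills, result, value, bed, notes, duration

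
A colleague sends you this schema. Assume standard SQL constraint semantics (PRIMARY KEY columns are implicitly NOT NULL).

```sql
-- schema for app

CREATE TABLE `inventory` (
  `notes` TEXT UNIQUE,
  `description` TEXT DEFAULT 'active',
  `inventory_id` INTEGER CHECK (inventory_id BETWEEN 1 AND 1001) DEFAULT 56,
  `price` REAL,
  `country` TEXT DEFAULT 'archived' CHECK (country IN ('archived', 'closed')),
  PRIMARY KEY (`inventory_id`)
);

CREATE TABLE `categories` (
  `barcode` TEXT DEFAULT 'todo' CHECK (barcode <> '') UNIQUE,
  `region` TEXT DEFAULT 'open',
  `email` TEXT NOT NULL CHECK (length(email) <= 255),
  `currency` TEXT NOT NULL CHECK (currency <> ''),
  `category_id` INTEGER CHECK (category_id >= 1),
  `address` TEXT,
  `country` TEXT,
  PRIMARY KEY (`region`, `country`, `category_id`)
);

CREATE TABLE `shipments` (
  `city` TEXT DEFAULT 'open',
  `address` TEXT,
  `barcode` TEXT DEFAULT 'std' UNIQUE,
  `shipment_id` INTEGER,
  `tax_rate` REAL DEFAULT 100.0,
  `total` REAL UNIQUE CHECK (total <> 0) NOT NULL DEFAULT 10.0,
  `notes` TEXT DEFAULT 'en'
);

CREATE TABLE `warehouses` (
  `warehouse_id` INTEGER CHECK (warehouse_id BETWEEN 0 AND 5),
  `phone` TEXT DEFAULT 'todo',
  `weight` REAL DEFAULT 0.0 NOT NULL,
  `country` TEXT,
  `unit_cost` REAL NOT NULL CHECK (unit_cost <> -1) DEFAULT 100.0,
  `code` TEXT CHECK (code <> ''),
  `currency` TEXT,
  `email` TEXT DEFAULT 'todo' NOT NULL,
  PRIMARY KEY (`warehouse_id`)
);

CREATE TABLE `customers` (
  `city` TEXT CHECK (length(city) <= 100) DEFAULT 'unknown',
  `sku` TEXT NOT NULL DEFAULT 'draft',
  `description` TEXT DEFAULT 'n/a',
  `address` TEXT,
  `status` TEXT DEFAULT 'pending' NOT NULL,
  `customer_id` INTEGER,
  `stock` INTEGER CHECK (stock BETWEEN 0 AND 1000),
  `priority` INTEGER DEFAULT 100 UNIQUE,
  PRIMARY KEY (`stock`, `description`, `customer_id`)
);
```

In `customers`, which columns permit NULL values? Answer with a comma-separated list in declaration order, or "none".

- city: CHECK does not forbid NULL (a CHECK constraint passes when its expression is NULL) → nullable.
- sku: declared NOT NULL → not nullable.
- description: part of the PRIMARY KEY, which implies NOT NULL → not nullable.
- address: no NOT NULL constraint applies → nullable.
- status: declared NOT NULL → not nullable.
- customer_id: part of the PRIMARY KEY, which implies NOT NULL → not nullable.
- stock: part of the PRIMARY KEY, which implies NOT NULL → not nullable.
- priority: UNIQUE does not imply NOT NULL → nullable.

city, address, priority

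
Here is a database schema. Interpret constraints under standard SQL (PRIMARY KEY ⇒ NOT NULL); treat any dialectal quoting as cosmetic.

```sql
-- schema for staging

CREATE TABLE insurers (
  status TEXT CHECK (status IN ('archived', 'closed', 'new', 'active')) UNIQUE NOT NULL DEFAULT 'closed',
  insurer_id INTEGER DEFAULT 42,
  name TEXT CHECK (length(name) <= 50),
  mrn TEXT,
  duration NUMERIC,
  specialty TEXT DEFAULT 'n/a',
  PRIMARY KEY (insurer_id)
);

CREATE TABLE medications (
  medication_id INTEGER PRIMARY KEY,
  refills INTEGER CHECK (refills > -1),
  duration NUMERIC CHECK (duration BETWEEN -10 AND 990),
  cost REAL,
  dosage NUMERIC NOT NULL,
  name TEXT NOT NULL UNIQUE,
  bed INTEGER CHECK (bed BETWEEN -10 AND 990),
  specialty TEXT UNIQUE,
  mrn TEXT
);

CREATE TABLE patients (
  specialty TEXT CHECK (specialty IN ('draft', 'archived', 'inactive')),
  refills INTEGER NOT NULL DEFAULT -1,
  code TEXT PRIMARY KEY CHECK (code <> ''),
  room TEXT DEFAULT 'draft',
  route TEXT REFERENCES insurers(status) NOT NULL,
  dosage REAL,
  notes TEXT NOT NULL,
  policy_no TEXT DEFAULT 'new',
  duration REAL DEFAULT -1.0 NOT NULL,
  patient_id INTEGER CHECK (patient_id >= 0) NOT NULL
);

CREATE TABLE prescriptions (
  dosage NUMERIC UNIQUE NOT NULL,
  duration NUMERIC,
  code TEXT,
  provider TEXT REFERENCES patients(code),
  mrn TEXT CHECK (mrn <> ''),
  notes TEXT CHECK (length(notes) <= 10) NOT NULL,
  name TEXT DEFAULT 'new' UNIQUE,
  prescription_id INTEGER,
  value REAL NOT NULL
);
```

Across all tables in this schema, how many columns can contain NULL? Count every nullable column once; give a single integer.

20

insurers: 4 nullable (name, mrn, duration, specialty — PK (insurer_id) and explicit NOT NULL columns excluded).
medications: 6 nullable (refills, duration, cost, bed, specialty, mrn — PK (medication_id) and explicit NOT NULL columns excluded).
patients: 4 nullable (specialty, room, dosage, policy_no — PK (code) and explicit NOT NULL columns excluded).
prescriptions: 6 nullable (duration, code, provider, mrn, name, prescription_id — PK none and explicit NOT NULL columns excluded).
Total: 4 + 6 + 4 + 6 = 20.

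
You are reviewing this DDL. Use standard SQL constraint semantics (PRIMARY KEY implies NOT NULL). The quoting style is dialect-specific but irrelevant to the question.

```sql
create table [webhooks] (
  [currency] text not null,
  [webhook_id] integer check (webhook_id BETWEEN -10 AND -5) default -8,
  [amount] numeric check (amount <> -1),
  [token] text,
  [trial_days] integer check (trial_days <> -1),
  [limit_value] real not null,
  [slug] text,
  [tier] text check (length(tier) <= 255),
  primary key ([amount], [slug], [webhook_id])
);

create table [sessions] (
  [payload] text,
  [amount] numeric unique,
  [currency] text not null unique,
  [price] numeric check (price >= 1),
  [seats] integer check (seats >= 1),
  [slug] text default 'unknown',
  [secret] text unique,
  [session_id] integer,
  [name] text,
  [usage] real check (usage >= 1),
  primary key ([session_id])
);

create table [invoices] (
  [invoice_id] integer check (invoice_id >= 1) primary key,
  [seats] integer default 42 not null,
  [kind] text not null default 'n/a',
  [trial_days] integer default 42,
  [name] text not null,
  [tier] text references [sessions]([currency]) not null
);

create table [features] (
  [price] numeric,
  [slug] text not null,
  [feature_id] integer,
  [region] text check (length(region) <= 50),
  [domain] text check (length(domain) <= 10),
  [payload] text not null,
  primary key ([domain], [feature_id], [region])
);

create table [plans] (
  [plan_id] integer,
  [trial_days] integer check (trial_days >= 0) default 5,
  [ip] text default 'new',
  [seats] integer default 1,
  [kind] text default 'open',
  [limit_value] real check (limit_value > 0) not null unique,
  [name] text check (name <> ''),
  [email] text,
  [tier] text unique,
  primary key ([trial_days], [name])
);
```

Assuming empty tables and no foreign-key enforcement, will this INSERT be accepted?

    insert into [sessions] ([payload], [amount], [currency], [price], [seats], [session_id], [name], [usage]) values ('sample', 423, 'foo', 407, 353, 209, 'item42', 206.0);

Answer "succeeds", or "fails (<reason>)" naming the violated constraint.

NOT NULL columns: currency is supplied; session_id is supplied.
CHECK constraints: 407 satisfies (price >= 1); 353 satisfies (seats >= 1); 206.0 satisfies (usage >= 1).
No constraint is violated.

succeeds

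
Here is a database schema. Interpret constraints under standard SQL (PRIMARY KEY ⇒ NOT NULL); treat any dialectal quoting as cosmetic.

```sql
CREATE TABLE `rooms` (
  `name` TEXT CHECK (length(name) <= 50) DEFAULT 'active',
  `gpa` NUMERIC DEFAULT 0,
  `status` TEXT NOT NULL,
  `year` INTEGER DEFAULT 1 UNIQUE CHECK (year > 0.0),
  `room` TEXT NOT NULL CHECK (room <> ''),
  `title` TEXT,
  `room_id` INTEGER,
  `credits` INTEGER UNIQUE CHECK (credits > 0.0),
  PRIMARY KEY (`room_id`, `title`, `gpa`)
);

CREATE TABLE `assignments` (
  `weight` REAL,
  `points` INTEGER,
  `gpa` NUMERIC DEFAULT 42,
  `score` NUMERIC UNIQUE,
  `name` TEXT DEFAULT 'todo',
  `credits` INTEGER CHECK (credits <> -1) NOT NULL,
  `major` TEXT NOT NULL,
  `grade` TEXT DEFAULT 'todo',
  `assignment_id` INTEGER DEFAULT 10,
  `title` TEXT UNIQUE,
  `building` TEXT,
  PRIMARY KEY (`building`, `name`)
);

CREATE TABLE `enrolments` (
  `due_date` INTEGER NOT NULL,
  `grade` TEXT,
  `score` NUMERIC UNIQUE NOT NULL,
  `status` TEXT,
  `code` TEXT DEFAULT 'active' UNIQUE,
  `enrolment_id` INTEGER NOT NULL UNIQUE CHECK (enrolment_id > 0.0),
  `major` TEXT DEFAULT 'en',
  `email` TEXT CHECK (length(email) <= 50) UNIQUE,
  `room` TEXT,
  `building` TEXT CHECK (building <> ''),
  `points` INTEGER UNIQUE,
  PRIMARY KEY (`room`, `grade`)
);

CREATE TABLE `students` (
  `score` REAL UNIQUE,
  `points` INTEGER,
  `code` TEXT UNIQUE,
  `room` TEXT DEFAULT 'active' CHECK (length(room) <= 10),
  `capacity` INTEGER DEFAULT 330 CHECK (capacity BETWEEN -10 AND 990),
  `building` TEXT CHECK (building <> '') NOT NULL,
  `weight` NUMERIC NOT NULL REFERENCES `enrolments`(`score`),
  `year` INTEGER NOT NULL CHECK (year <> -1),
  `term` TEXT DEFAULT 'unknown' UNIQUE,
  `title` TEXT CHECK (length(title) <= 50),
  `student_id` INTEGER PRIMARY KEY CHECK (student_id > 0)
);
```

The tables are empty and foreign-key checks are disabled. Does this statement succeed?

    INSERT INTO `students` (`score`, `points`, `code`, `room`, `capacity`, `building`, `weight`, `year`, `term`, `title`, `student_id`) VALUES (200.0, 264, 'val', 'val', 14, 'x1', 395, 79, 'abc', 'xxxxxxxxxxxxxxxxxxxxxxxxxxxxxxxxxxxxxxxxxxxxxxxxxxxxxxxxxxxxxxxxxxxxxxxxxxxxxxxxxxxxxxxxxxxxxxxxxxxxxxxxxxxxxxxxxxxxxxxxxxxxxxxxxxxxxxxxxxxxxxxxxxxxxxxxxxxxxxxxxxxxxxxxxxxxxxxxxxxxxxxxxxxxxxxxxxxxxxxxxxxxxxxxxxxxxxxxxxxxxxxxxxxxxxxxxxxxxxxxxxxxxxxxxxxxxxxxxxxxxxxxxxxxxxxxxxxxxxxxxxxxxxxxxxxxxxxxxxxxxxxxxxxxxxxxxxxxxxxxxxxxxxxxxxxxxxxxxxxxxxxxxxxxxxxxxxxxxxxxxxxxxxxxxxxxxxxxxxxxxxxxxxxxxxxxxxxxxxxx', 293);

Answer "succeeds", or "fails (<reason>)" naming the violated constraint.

fails (CHECK on title)

The value 'xxxxxxxxxxxxxxxxxxxxxxxxxxxxxxxxxxxxxxxxxxxxxxxxxxxxxxxxxxxxxxxxxxxxxxxxxxxxxxxxxxxxxxxxxxxxxxxxxxxxxxxxxxxxxxxxxxxxxxxxxxxxxxxxxxxxxxxxxxxxxxxxxxxxxxxxxxxxxxxxxxxxxxxxxxxxxxxxxxxxxxxxxxxxxxxxxxxxxxxxxxxxxxxxxxxxxxxxxxxxxxxxxxxxxxxxxxxxxxxxxxxxxxxxxxxxxxxxxxxxxxxxxxxxxxxxxxxxxxxxxxxxxxxxxxxxxxxxxxxxxxxxxxxxxxxxxxxxxxxxxxxxxxxxxxxxxxxxxxxxxxxxxxxxxxxxxxxxxxxxxxxxxxxxxxxxxxxxxxxxxxxxxxxxxxxxxxxxxxxx' for title violates CHECK (length(title) <= 50).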